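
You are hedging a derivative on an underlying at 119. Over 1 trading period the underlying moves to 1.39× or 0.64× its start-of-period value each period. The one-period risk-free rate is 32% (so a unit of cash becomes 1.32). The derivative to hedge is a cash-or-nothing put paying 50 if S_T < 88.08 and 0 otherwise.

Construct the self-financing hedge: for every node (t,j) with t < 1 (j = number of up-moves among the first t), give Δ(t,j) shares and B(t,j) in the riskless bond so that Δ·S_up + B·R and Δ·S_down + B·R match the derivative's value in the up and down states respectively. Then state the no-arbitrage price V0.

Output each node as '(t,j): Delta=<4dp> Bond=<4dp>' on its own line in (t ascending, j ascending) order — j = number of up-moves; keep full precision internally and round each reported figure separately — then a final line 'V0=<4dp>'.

(0,0): Delta=-0.5602 Bond=70.2020
V0=3.5354

Risk-neutral probability p* = (R−d)/(u−d) = (1.32−0.64)/(1.39−0.64) = 0.9067.
Payoff layer (t=1): V(1,0)=50.0000, V(1,1)=0.0000
  t=0,j=0: stock 119.0000 → up 165.4100 (V=0.0000), down 76.1600 (V=50.0000). Price 3.5354; hedge Δ=-0.5602, bond B=70.2020.
Check: Δ(0,0)·S0 + B(0,0) = 3.5354 = V0.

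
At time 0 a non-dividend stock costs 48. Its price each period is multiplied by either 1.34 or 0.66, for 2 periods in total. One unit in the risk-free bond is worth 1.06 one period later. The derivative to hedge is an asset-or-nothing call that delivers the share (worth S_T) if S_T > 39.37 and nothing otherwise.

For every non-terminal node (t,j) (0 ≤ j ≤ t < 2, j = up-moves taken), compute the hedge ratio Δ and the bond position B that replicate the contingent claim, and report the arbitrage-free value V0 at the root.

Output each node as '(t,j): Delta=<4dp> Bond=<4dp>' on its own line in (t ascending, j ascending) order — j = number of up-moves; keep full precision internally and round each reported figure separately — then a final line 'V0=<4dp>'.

(0,0): Delta=1.2488 Bond=-15.0995
(1,0): Delta=1.9706 Bond=-38.8704
(1,1): Delta=1.0000 Bond=0.0000
V0=44.8449

No-arbitrage ⇒ martingale measure with p* = (R−d)/(u−d) = 0.5882.
Payoff layer (t=2): V(2,0)=0.0000, V(2,1)=42.4512, V(2,2)=86.1888
  t=1,j=0: stock 31.6800 → up 42.4512 (V=42.4512), down 20.9088 (V=0.0000). Price 23.5578; hedge Δ=1.9706, bond B=-38.8704.
  t=1,j=1: stock 64.3200 → up 86.1888 (V=86.1888), down 42.4512 (V=42.4512). Price 64.3200; hedge Δ=1.0000, bond B=0.0000.
  t=0,j=0: stock 48.0000 → up 64.3200 (V=64.3200), down 31.6800 (V=23.5578). Price 44.8449; hedge Δ=1.2488, bond B=-15.0995.
Self-financing check: at every node Δ·S+B equals the discounted successor values.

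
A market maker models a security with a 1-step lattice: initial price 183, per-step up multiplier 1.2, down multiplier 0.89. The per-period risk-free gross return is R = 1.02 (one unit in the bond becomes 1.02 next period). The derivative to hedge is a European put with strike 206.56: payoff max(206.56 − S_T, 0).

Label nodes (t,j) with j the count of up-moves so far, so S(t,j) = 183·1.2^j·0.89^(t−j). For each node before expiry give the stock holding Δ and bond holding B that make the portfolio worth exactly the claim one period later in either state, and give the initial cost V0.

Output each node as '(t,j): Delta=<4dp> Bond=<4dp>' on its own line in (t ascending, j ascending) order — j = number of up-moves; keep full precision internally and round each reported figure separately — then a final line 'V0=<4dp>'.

The replicating-portfolio and risk-neutral prices coincide; use p* = (1.02−0.89)/(1.2−0.89) = 0.4194 for the latter.
Payoff layer (t=1): V(1,0)=43.6900, V(1,1)=0.0000
(0,0): S=183.0000. Δ = (V_up−V_dn)/(S_up−S_dn) = (0.0000−43.6900)/(219.6000−162.8700) = -0.7701. V = [p*·0.0000 + (1−p*)·43.6900]/1.02 = 24.8710. B = V − Δ·S = 165.8065.
The time-0 hedge costs 24.8710, which is the no-arbitrage price.

(0,0): Delta=-0.7701 Bond=165.8065
V0=24.8710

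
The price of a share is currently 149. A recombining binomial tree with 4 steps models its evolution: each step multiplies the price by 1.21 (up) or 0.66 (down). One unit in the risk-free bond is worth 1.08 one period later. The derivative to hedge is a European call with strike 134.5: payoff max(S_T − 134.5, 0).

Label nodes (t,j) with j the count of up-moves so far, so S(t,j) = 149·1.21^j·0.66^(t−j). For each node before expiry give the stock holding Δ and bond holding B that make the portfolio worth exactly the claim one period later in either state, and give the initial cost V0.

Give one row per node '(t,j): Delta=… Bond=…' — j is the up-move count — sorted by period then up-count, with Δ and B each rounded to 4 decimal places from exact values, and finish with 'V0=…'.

Risk-neutral probability p* = (R−d)/(u−d) = (1.08−0.66)/(1.21−0.66) = 0.7636.
At expiry t=4: V(4,0)=0.0000, V(4,1)=0.0000, V(4,2)=0.0000, V(4,3)=39.7153, V(4,4)=184.8947
(3,0): S=42.8369. Δ = (V_up−V_dn)/(S_up−S_dn) = (0.0000−0.0000)/(51.8327−28.2724) = 0.0000. V = [p*·0.0000 + (1−p*)·0.0000]/1.08 = 0.0000. B = V − Δ·S = 0.0000.
(3,1): S=78.5343. Δ = (V_up−V_dn)/(S_up−S_dn) = (0.0000−0.0000)/(95.0265−51.8327) = 0.0000. V = [p*·0.0000 + (1−p*)·0.0000]/1.08 = 0.0000. B = V − Δ·S = 0.0000.
(3,2): S=143.9796. Δ = (V_up−V_dn)/(S_up−S_dn) = (39.7153−0.0000)/(174.2153−95.0265) = 0.5015. V = [p*·39.7153 + (1−p*)·0.0000]/1.08 = 28.0815. B = V − Δ·S = -44.1281.
(3,3): S=263.9626. Δ = (V_up−V_dn)/(S_up−S_dn) = (184.8947−39.7153)/(319.3947−174.2153) = 1.0000. V = [p*·184.8947 + (1−p*)·39.7153]/1.08 = 139.4256. B = V − Δ·S = -124.5370.
(2,0): S=64.9044. Δ = (V_up−V_dn)/(S_up−S_dn) = (0.0000−0.0000)/(78.5343−42.8369) = 0.0000. V = [p*·0.0000 + (1−p*)·0.0000]/1.08 = 0.0000. B = V − Δ·S = 0.0000.
(2,1): S=118.9914. Δ = (V_up−V_dn)/(S_up−S_dn) = (28.0815−0.0000)/(143.9796−78.5343) = 0.4291. V = [p*·28.0815 + (1−p*)·0.0000]/1.08 = 19.8556. B = V − Δ·S = -31.2017.
(2,2): S=218.1509. Δ = (V_up−V_dn)/(S_up−S_dn) = (139.4256−28.0815)/(263.9626−143.9796) = 0.9280. V = [p*·139.4256 + (1−p*)·28.0815]/1.08 = 104.7295. B = V − Δ·S = -97.7142.
(1,0): S=98.3400. Δ = (V_up−V_dn)/(S_up−S_dn) = (19.8556−0.0000)/(118.9914−64.9044) = 0.3671. V = [p*·19.8556 + (1−p*)·0.0000]/1.08 = 14.0393. B = V − Δ·S = -22.0618.
(1,1): S=180.2900. Δ = (V_up−V_dn)/(S_up−S_dn) = (104.7295−19.8556)/(218.1509−118.9914) = 0.8559. V = [p*·104.7295 + (1−p*)·19.8556]/1.08 = 78.3967. B = V − Δ·S = -75.9195.
(0,0): S=149.0000. Δ = (V_up−V_dn)/(S_up−S_dn) = (78.3967−14.0393)/(180.2900−98.3400) = 0.7853. V = [p*·78.3967 + (1−p*)·14.0393]/1.08 = 58.5046. B = V − Δ·S = -58.5088.
The time-0 hedge costs 58.5046, which is the no-arbitrage price.

(0,0): Delta=0.7853 Bond=-58.5088
(1,0): Delta=0.3671 Bond=-22.0618
(1,1): Delta=0.8559 Bond=-75.9195
(2,0): Delta=0.0000 Bond=0.0000
(2,1): Delta=0.4291 Bond=-31.2017
(2,2): Delta=0.9280 Bond=-97.7142
(3,0): Delta=0.0000 Bond=0.0000
(3,1): Delta=0.0000 Bond=0.0000
(3,2): Delta=0.5015 Bond=-44.1281
(3,3): Delta=1.0000 Bond=-124.5370
V0=58.5046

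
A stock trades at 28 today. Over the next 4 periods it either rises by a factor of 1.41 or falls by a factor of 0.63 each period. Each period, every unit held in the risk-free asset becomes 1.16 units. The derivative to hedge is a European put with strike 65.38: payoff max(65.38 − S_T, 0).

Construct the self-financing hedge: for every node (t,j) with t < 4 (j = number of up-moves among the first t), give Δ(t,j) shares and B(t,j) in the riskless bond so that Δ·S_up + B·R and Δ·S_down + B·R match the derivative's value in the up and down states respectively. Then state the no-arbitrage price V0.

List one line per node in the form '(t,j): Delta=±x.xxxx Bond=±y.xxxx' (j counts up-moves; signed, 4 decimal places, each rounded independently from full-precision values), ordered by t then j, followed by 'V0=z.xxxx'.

(0,0): Delta=-0.5832 Bond=29.7705
(1,0): Delta=-1.0000 Bond=41.8862
(1,1): Delta=-0.4954 Bond=31.0657
(2,0): Delta=-1.0000 Bond=48.5880
(2,1): Delta=-1.0000 Bond=48.5880
(2,2): Delta=-0.3890 Bond=30.1155
(3,0): Delta=-1.0000 Bond=56.3621
(3,1): Delta=-1.0000 Bond=56.3621
(3,2): Delta=-1.0000 Bond=56.3621
(3,3): Delta=-0.2602 Bond=24.8264
V0=13.4410

Under the risk-neutral measure, an up-move has probability p* = (R−d)/(u−d) = 0.6795 and values discount at R = 1.16.
Terminal values V(4,·): V(4,0)=60.9692, V(4,1)=55.5081, V(4,2)=43.2858, V(4,3)=15.9312, V(4,4)=0.0000
Node (3,0) S=7.0013: V=(p*·55.5081+(1−p*)·60.9692)/1.16=49.3608; Δ=(55.5081−60.9692)/(9.8719−4.4108)=-1.0000; B=V−Δ·S=56.3621
Node (3,1) S=15.6696: V=(p*·43.2858+(1−p*)·55.5081)/1.16=40.6925; Δ=(43.2858−55.5081)/(22.0942−9.8719)=-1.0000; B=V−Δ·S=56.3621
Node (3,2) S=35.0701: V=(p*·15.9312+(1−p*)·43.2858)/1.16=21.2920; Δ=(15.9312−43.2858)/(49.4488−22.0942)=-1.0000; B=V−Δ·S=56.3621
Node (3,3) S=78.4902: V=(p*·0.0000+(1−p*)·15.9312)/1.16=4.4019; Δ=(0.0000−15.9312)/(110.6712−49.4488)=-0.2602; B=V−Δ·S=24.8264
Node (2,0) S=11.1132: V=(p*·40.6925+(1−p*)·49.3608)/1.16=37.4748; Δ=(40.6925−49.3608)/(15.6696−7.0013)=-1.0000; B=V−Δ·S=48.5880
Node (2,1) S=24.8724: V=(p*·21.2920+(1−p*)·40.6925)/1.16=23.7156; Δ=(21.2920−40.6925)/(35.0701−15.6696)=-1.0000; B=V−Δ·S=48.5880
Node (2,2) S=55.6668: V=(p*·4.4019+(1−p*)·21.2920)/1.16=8.4615; Δ=(4.4019−21.2920)/(78.4902−35.0701)=-0.3890; B=V−Δ·S=30.1155
Node (1,0) S=17.6400: V=(p*·23.7156+(1−p*)·37.4748)/1.16=24.2462; Δ=(23.7156−37.4748)/(24.8724−11.1132)=-1.0000; B=V−Δ·S=41.8862
Node (1,1) S=39.4800: V=(p*·8.4615+(1−p*)·23.7156)/1.16=11.5092; Δ=(8.4615−23.7156)/(55.6668−24.8724)=-0.4954; B=V−Δ·S=31.0657
Node (0,0) S=28.0000: V=(p*·11.5092+(1−p*)·24.2462)/1.16=13.4410; Δ=(11.5092−24.2462)/(39.4800−17.6400)=-0.5832; B=V−Δ·S=29.7705
Root portfolio cost Δ·28+B reproduces V0=13.4410.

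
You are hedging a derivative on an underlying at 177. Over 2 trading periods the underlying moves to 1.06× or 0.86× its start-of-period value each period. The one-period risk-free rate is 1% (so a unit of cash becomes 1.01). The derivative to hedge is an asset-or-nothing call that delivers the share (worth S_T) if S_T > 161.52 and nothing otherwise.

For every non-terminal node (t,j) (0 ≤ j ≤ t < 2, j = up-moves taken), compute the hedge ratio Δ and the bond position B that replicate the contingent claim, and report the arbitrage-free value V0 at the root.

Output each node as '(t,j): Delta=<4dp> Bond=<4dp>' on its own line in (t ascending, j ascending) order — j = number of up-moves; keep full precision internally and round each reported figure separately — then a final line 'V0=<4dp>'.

Risk-neutral probability p* = (R−d)/(u−d) = (1.01−0.86)/(1.06−0.86) = 0.7500.
At expiry t=2: V(2,0)=0.0000, V(2,1)=0.0000, V(2,2)=198.8772
  t=1,j=0: stock 152.2200 → up 161.3532 (V=0.0000), down 130.9092 (V=0.0000). Price 0.0000; hedge Δ=0.0000, bond B=0.0000.
  t=1,j=1: stock 187.6200 → up 198.8772 (V=198.8772), down 161.3532 (V=0.0000). Price 147.6811; hedge Δ=5.3000, bond B=-846.7049.
  t=0,j=0: stock 177.0000 → up 187.6200 (V=147.6811), down 152.2200 (V=0.0000). Price 109.6642; hedge Δ=4.1718, bond B=-628.7413.
Self-financing check: at every node Δ·S+B equals the discounted successor values.

(0,0): Delta=4.1718 Bond=-628.7413
(1,0): Delta=0.0000 Bond=0.0000
(1,1): Delta=5.3000 Bond=-846.7049
V0=109.6642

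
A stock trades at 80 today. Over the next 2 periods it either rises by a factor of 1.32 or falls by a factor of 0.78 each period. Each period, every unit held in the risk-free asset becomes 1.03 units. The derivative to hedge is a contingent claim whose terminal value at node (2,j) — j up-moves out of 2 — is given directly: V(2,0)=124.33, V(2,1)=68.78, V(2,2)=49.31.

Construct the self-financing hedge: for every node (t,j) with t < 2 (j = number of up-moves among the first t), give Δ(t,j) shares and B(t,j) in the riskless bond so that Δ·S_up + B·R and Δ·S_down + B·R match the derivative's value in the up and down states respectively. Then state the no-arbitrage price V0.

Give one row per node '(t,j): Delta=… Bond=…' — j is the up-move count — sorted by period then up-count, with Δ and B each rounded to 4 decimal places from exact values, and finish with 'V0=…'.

(0,0): Delta=-0.8730 Bond=145.8419
(1,0): Delta=-1.6486 Bond=198.6106
(1,1): Delta=-0.3414 Bond=94.0809
V0=75.9996

Risk-neutral probability p* = (R−d)/(u−d) = (1.03−0.78)/(1.32−0.78) = 0.4630.
Payoff layer (t=2): V(2,0)=124.3300, V(2,1)=68.7800, V(2,2)=49.3100
Node (1,0) S=62.4000: V=(p*·68.7800+(1−p*)·124.3300)/1.03=95.7402; Δ=(68.7800−124.3300)/(82.3680−48.6720)=-1.6486; B=V−Δ·S=198.6106
Node (1,1) S=105.6000: V=(p*·49.3100+(1−p*)·68.7800)/1.03=58.0254; Δ=(49.3100−68.7800)/(139.3920−82.3680)=-0.3414; B=V−Δ·S=94.0809
Node (0,0) S=80.0000: V=(p*·58.0254+(1−p*)·95.7402)/1.03=75.9996; Δ=(58.0254−95.7402)/(105.6000−62.4000)=-0.8730; B=V−Δ·S=145.8419
The time-0 hedge costs 75.9996, which is the no-arbitrage price.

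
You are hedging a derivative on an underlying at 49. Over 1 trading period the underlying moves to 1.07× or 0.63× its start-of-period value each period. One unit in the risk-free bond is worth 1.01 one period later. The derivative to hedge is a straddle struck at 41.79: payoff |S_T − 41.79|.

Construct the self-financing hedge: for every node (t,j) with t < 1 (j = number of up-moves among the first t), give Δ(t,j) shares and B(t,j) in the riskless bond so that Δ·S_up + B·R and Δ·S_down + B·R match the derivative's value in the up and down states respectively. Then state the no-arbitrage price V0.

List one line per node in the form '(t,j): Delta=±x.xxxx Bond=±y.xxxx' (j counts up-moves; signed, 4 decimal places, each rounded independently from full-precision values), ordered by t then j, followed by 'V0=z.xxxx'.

Risk-neutral probability p* = (R−d)/(u−d) = (1.01−0.63)/(1.07−0.63) = 0.8636.
Payoff layer (t=1): V(1,0)=10.9200, V(1,1)=10.6400
(0,0): S=49.0000. Δ = (V_up−V_dn)/(S_up−S_dn) = (10.6400−10.9200)/(52.4300−30.8700) = -0.0130. V = [p*·10.6400 + (1−p*)·10.9200]/1.01 = 10.5725. B = V − Δ·S = 11.2088.
Self-financing check: at every node Δ·S+B equals the discounted successor values.

(0,0): Delta=-0.0130 Bond=11.2088
V0=10.5725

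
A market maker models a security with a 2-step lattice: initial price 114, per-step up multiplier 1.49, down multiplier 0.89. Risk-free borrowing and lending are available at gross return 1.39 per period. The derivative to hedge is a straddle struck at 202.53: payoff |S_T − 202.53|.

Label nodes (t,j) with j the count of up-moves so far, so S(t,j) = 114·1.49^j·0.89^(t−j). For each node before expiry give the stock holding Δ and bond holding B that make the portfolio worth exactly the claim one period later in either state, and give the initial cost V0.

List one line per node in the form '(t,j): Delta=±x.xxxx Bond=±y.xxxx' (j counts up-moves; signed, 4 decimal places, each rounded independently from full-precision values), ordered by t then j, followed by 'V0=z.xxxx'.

(0,0): Delta=-0.1137 Bond=40.1278
(1,0): Delta=-1.0000 Bond=145.7050
(1,1): Delta=-0.0078 Bond=37.7922
V0=27.1698

Since d<R<u, set p* = (R−d)/(u−d) = 0.8333; price each node as the discounted p*-expectation of its children.
Terminal values V(2,·): V(2,0)=112.2306, V(2,1)=51.3546, V(2,2)=50.5614
Node (1,0) S=101.4600: V=(p*·51.3546+(1−p*)·112.2306)/1.39=44.2450; Δ=(51.3546−112.2306)/(151.1754−90.2994)=-1.0000; B=V−Δ·S=145.7050
Node (1,1) S=169.8600: V=(p*·50.5614+(1−p*)·51.3546)/1.39=36.4702; Δ=(50.5614−51.3546)/(253.0914−151.1754)=-0.0078; B=V−Δ·S=37.7922
Node (0,0) S=114.0000: V=(p*·36.4702+(1−p*)·44.2450)/1.39=27.1698; Δ=(36.4702−44.2450)/(169.8600−101.4600)=-0.1137; B=V−Δ·S=40.1278
The time-0 hedge costs 27.1698, which is the no-arbitrage price.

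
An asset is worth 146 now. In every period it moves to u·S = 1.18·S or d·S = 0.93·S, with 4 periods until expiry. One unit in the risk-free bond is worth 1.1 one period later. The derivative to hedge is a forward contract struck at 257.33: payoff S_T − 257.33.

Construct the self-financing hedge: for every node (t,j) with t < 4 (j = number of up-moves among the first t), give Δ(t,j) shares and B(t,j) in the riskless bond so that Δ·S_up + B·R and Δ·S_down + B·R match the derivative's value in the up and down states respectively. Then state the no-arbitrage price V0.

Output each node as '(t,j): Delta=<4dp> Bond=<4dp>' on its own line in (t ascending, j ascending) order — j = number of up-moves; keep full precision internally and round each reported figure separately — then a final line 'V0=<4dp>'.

(0,0): Delta=1.0000 Bond=-175.7599
(1,0): Delta=1.0000 Bond=-193.3358
(1,1): Delta=1.0000 Bond=-193.3358
(2,0): Delta=1.0000 Bond=-212.6694
(2,1): Delta=1.0000 Bond=-212.6694
(2,2): Delta=1.0000 Bond=-212.6694
(3,0): Delta=1.0000 Bond=-233.9364
(3,1): Delta=1.0000 Bond=-233.9364
(3,2): Delta=1.0000 Bond=-233.9364
(3,3): Delta=1.0000 Bond=-233.9364
V0=-29.7599

Risk-neutral probability p* = (R−d)/(u−d) = (1.1−0.93)/(1.18−0.93) = 0.6800.
Terminal payoffs: V(4,0)=-148.1144, V(4,1)=-118.7554, V(4,2)=-81.5041, V(4,3)=-34.2391, V(4,4)=25.7316
Node (3,0) S=117.4361: V=(p*·-118.7554+(1−p*)·-148.1144)/1.1=-116.5002; Δ=(-118.7554−-148.1144)/(138.5746−109.2156)=1.0000; B=V−Δ·S=-233.9364
Node (3,1) S=149.0050: V=(p*·-81.5041+(1−p*)·-118.7554)/1.1=-84.9314; Δ=(-81.5041−-118.7554)/(175.8259−138.5746)=1.0000; B=V−Δ·S=-233.9364
Node (3,2) S=189.0601: V=(p*·-34.2391+(1−p*)·-81.5041)/1.1=-44.8763; Δ=(-34.2391−-81.5041)/(223.0909−175.8259)=1.0000; B=V−Δ·S=-233.9364
Node (3,3) S=239.8827: V=(p*·25.7316+(1−p*)·-34.2391)/1.1=5.9463; Δ=(25.7316−-34.2391)/(283.0616−223.0909)=1.0000; B=V−Δ·S=-233.9364
Node (2,0) S=126.2754: V=(p*·-84.9314+(1−p*)·-116.5002)/1.1=-86.3940; Δ=(-84.9314−-116.5002)/(149.0050−117.4361)=1.0000; B=V−Δ·S=-212.6694
Node (2,1) S=160.2204: V=(p*·-44.8763+(1−p*)·-84.9314)/1.1=-52.4490; Δ=(-44.8763−-84.9314)/(189.0601−149.0050)=1.0000; B=V−Δ·S=-212.6694
Node (2,2) S=203.2904: V=(p*·5.9463+(1−p*)·-44.8763)/1.1=-9.3790; Δ=(5.9463−-44.8763)/(239.8827−189.0601)=1.0000; B=V−Δ·S=-212.6694
Node (1,0) S=135.7800: V=(p*·-52.4490+(1−p*)·-86.3940)/1.1=-57.5558; Δ=(-52.4490−-86.3940)/(160.2204−126.2754)=1.0000; B=V−Δ·S=-193.3358
Node (1,1) S=172.2800: V=(p*·-9.3790+(1−p*)·-52.4490)/1.1=-21.0558; Δ=(-9.3790−-52.4490)/(203.2904−160.2204)=1.0000; B=V−Δ·S=-193.3358
Node (0,0) S=146.0000: V=(p*·-21.0558+(1−p*)·-57.5558)/1.1=-29.7599; Δ=(-21.0558−-57.5558)/(172.2800−135.7800)=1.0000; B=V−Δ·S=-175.7599
Check: Δ(0,0)·S0 + B(0,0) = -29.7599 = V0.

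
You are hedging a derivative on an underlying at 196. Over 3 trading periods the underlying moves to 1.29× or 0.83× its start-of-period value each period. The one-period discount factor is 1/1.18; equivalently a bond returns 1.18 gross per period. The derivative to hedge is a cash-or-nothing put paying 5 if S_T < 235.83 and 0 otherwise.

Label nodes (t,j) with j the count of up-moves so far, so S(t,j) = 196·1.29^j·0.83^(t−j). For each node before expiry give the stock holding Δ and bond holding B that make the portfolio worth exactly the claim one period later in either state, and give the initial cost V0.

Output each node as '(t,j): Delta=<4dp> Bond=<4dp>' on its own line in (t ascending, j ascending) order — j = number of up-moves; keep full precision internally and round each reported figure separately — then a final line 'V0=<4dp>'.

(0,0): Delta=-0.0145 Bond=3.2795
(1,0): Delta=-0.0431 Bond=8.5208
(1,1): Delta=-0.0087 Bond=2.4081
(2,0): Delta=0.0000 Bond=4.2373
(2,1): Delta=-0.0518 Bond=11.8828
(2,2): Delta=0.0000 Bond=0.0000
V0=0.4388

Under the risk-neutral measure, an up-move has probability p* = (R−d)/(u−d) = 0.7609 and values discount at R = 1.18.
Payoff layer (t=3): V(3,0)=5.0000, V(3,1)=5.0000, V(3,2)=0.0000, V(3,3)=0.0000
  t=2,j=0: stock 135.0244 → up 174.1815 (V=5.0000), down 112.0703 (V=5.0000). Price 4.2373; hedge Δ=0.0000, bond B=4.2373.
  t=2,j=1: stock 209.8572 → up 270.7158 (V=0.0000), down 174.1815 (V=5.0000). Price 1.0133; hedge Δ=-0.0518, bond B=11.8828.
  t=2,j=2: stock 326.1636 → up 420.7510 (V=0.0000), down 270.7158 (V=0.0000). Price 0.0000; hedge Δ=0.0000, bond B=0.0000.
  t=1,j=0: stock 162.6800 → up 209.8572 (V=1.0133), down 135.0244 (V=4.2373). Price 1.5121; hedge Δ=-0.0431, bond B=8.5208.
  t=1,j=1: stock 252.8400 → up 326.1636 (V=0.0000), down 209.8572 (V=1.0133). Price 0.2053; hedge Δ=-0.0087, bond B=2.4081.
  t=0,j=0: stock 196.0000 → up 252.8400 (V=0.2053), down 162.6800 (V=1.5121). Price 0.4388; hedge Δ=-0.0145, bond B=3.2795.
Self-financing check: at every node Δ·S+B equals the discounted successor values.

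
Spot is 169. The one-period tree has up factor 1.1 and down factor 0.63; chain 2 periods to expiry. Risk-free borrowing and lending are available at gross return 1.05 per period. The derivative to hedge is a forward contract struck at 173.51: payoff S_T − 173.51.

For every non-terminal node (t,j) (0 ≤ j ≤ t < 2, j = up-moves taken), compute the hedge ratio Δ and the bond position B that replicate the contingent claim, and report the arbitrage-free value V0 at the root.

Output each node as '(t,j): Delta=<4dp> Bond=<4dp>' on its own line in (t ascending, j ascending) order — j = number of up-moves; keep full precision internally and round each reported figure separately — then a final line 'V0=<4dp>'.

(0,0): Delta=1.0000 Bond=-157.3787
(1,0): Delta=1.0000 Bond=-165.2476
(1,1): Delta=1.0000 Bond=-165.2476
V0=11.6213

No-arbitrage ⇒ martingale measure with p* = (R−d)/(u−d) = 0.8936.
Terminal values V(2,·): V(2,0)=-106.4339, V(2,1)=-56.3930, V(2,2)=30.9800
Node (1,0) S=106.4700: V=(p*·-56.3930+(1−p*)·-106.4339)/1.05=-58.7776; Δ=(-56.3930−-106.4339)/(117.1170−67.0761)=1.0000; B=V−Δ·S=-165.2476
Node (1,1) S=185.9000: V=(p*·30.9800+(1−p*)·-56.3930)/1.05=20.6524; Δ=(30.9800−-56.3930)/(204.4900−117.1170)=1.0000; B=V−Δ·S=-165.2476
Node (0,0) S=169.0000: V=(p*·20.6524+(1−p*)·-58.7776)/1.05=11.6213; Δ=(20.6524−-58.7776)/(185.9000−106.4700)=1.0000; B=V−Δ·S=-157.3787
Each (Δ,B) replicates both successor values, so the strategy is self-financing and V0 is arbitrage-free.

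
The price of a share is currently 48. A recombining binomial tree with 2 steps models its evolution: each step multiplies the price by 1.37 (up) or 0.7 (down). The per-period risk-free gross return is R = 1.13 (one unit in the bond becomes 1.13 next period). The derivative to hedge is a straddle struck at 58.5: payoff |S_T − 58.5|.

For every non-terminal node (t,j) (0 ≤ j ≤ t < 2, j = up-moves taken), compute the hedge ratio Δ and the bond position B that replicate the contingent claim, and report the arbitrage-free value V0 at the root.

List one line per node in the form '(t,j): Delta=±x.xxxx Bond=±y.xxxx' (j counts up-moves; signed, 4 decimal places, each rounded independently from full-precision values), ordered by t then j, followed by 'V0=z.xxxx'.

(0,0): Delta=0.1158 Bond=12.6356
(1,0): Delta=-1.0000 Bond=51.7699
(1,1): Delta=0.4340 Bond=-6.6473
V0=18.1951

Risk-neutral probability p* = (R−d)/(u−d) = (1.13−0.7)/(1.37−0.7) = 0.6418.
Terminal values V(2,·): V(2,0)=34.9800, V(2,1)=12.4680, V(2,2)=31.5912
Node (1,0) S=33.6000: V=(p*·12.4680+(1−p*)·34.9800)/1.13=18.1699; Δ=(12.4680−34.9800)/(46.0320−23.5200)=-1.0000; B=V−Δ·S=51.7699
Node (1,1) S=65.7600: V=(p*·31.5912+(1−p*)·12.4680)/1.13=21.8948; Δ=(31.5912−12.4680)/(90.0912−46.0320)=0.4340; B=V−Δ·S=-6.6473
Node (0,0) S=48.0000: V=(p*·21.8948+(1−p*)·18.1699)/1.13=18.1951; Δ=(21.8948−18.1699)/(65.7600−33.6000)=0.1158; B=V−Δ·S=12.6356
Root portfolio cost Δ·48+B reproduces V0=18.1951.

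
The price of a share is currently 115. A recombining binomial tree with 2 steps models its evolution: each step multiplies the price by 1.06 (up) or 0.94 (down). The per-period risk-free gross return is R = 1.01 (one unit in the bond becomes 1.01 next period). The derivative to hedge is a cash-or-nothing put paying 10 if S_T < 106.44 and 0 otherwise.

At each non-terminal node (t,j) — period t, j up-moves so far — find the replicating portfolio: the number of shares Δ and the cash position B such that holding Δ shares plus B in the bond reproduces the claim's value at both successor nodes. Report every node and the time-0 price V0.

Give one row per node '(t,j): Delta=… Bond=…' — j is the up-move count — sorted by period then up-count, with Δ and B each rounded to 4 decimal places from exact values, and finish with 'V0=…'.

The replicating-portfolio and risk-neutral prices coincide; use p* = (1.01−0.94)/(1.06−0.94) = 0.5833 for the latter.
At expiry t=2: V(2,0)=10.0000, V(2,1)=0.0000, V(2,2)=0.0000
(1,0): S=108.1000. Δ = (V_up−V_dn)/(S_up−S_dn) = (0.0000−10.0000)/(114.5860−101.6140) = -0.7709. V = [p*·0.0000 + (1−p*)·10.0000]/1.01 = 4.1254. B = V − Δ·S = 87.4587.
(1,1): S=121.9000. Δ = (V_up−V_dn)/(S_up−S_dn) = (0.0000−0.0000)/(129.2140−114.5860) = 0.0000. V = [p*·0.0000 + (1−p*)·0.0000]/1.01 = 0.0000. B = V − Δ·S = 0.0000.
(0,0): S=115.0000. Δ = (V_up−V_dn)/(S_up−S_dn) = (0.0000−4.1254)/(121.9000−108.1000) = -0.2989. V = [p*·0.0000 + (1−p*)·4.1254]/1.01 = 1.7019. B = V − Δ·S = 36.0803.
Self-financing check: at every node Δ·S+B equals the discounted successor values.

(0,0): Delta=-0.2989 Bond=36.0803
(1,0): Delta=-0.7709 Bond=87.4587
(1,1): Delta=0.0000 Bond=0.0000
V0=1.7019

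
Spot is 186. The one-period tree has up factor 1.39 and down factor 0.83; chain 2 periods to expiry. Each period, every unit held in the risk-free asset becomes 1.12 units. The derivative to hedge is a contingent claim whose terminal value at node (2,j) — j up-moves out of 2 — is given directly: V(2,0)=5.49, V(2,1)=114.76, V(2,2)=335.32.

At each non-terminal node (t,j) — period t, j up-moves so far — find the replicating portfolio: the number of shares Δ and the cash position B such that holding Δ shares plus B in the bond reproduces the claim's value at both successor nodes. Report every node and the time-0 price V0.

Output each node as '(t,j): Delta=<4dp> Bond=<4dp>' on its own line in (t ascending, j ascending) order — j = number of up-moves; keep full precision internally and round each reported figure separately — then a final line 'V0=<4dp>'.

Under the risk-neutral measure, an up-move has probability p* = (R−d)/(u−d) = 0.5179 and values discount at R = 1.12.
Terminal values V(2,·): V(2,0)=5.4900, V(2,1)=114.7600, V(2,2)=335.3200
  t=1,j=0: stock 154.3800 → up 214.5882 (V=114.7600), down 128.1354 (V=5.4900). Price 55.4252; hedge Δ=1.2639, bond B=-139.6998.
  t=1,j=1: stock 258.5400 → up 359.3706 (V=335.3200), down 214.5882 (V=114.7600). Price 204.4452; hedge Δ=1.5234, bond B=-189.4120.
  t=0,j=0: stock 186.0000 → up 258.5400 (V=204.4452), down 154.3800 (V=55.4252). Price 118.3895; hedge Δ=1.4307, bond B=-147.7175.
Each (Δ,B) replicates both successor values, so the strategy is self-financing and V0 is arbitrage-free.

(0,0): Delta=1.4307 Bond=-147.7175
(1,0): Delta=1.2639 Bond=-139.6998
(1,1): Delta=1.5234 Bond=-189.4120
V0=118.3895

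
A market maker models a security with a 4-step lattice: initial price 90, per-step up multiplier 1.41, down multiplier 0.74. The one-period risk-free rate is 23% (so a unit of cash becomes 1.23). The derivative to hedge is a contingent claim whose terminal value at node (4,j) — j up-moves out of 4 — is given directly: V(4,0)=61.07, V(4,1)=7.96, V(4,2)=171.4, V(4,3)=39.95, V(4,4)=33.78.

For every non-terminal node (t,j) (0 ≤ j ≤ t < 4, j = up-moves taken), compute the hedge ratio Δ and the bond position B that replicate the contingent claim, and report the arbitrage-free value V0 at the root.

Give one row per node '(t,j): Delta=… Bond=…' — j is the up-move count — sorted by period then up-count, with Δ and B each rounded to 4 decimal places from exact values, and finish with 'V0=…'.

The replicating-portfolio and risk-neutral prices coincide; use p* = (1.23−0.74)/(1.41−0.74) = 0.7313 for the latter.
Terminal values V(4,·): V(4,0)=61.0700, V(4,1)=7.9600, V(4,2)=171.4000, V(4,3)=39.9500, V(4,4)=33.7800
Node (3,0) S=36.4702: V=(p*·7.9600+(1−p*)·61.0700)/1.23=18.0718; Δ=(7.9600−61.0700)/(51.4229−26.9879)=-2.1735; B=V−Δ·S=97.3405
Node (3,1) S=69.4904: V=(p*·171.4000+(1−p*)·7.9600)/1.23=103.6510; Δ=(171.4000−7.9600)/(97.9815−51.4229)=3.5104; B=V−Δ·S=-140.2893
Node (3,2) S=132.4075: V=(p*·39.9500+(1−p*)·171.4000)/1.23=61.1910; Δ=(39.9500−171.4000)/(186.6945−97.9815)=-1.4817; B=V−Δ·S=257.3850
Node (3,3) S=252.2899: V=(p*·33.7800+(1−p*)·39.9500)/1.23=28.8111; Δ=(33.7800−39.9500)/(355.7287−186.6945)=-0.0365; B=V−Δ·S=38.0200
Node (2,0) S=49.2840: V=(p*·103.6510+(1−p*)·18.0718)/1.23=65.5769; Δ=(103.6510−18.0718)/(69.4904−36.4702)=2.5917; B=V−Δ·S=-62.1532
Node (2,1) S=93.9060: V=(p*·61.1910+(1−p*)·103.6510)/1.23=59.0229; Δ=(61.1910−103.6510)/(132.4075−69.4904)=-0.6749; B=V−Δ·S=122.3961
Node (2,2) S=178.9290: V=(p*·28.8111+(1−p*)·61.1910)/1.23=30.4961; Δ=(28.8111−61.1910)/(252.2899−132.4075)=-0.2701; B=V−Δ·S=78.8243
Node (1,0) S=66.6000: V=(p*·59.0229+(1−p*)·65.5769)/1.23=49.4176; Δ=(59.0229−65.5769)/(93.9060−49.2840)=-0.1469; B=V−Δ·S=59.1997
Node (1,1) S=126.9000: V=(p*·30.4961+(1−p*)·59.0229)/1.23=31.0244; Δ=(30.4961−59.0229)/(178.9290−93.9060)=-0.3355; B=V−Δ·S=73.6018
Node (0,0) S=90.0000: V=(p*·31.0244+(1−p*)·49.4176)/1.23=29.2405; Δ=(31.0244−49.4176)/(126.9000−66.6000)=-0.3050; B=V−Δ·S=56.6931
Each (Δ,B) replicates both successor values, so the strategy is self-financing and V0 is arbitrage-free.

(0,0): Delta=-0.3050 Bond=56.6931
(1,0): Delta=-0.1469 Bond=59.1997
(1,1): Delta=-0.3355 Bond=73.6018
(2,0): Delta=2.5917 Bond=-62.1532
(2,1): Delta=-0.6749 Bond=122.3961
(2,2): Delta=-0.2701 Bond=78.8243
(3,0): Delta=-2.1735 Bond=97.3405
(3,1): Delta=3.5104 Bond=-140.2893
(3,2): Delta=-1.4817 Bond=257.3850
(3,3): Delta=-0.0365 Bond=38.0200
V0=29.2405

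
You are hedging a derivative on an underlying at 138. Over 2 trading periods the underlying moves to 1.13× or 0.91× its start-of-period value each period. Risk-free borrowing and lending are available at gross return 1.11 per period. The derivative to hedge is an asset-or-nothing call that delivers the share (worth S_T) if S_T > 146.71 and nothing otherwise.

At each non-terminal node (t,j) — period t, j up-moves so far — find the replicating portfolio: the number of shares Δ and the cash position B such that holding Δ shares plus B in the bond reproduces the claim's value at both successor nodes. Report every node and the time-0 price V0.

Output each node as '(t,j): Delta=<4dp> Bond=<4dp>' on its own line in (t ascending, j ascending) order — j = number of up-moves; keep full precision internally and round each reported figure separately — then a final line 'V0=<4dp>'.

(0,0): Delta=4.7536 Bond=-537.7941
(1,0): Delta=0.0000 Bond=0.0000
(1,1): Delta=5.1364 Bond=-656.6466
V0=118.1965

Since d<R<u, set p* = (R−d)/(u−d) = 0.9091; price each node as the discounted p*-expectation of its children.
Terminal values V(2,·): V(2,0)=0.0000, V(2,1)=0.0000, V(2,2)=176.2122
Node (1,0) S=125.5800: V=(p*·0.0000+(1−p*)·0.0000)/1.11=0.0000; Δ=(0.0000−0.0000)/(141.9054−114.2778)=0.0000; B=V−Δ·S=0.0000
Node (1,1) S=155.9400: V=(p*·176.2122+(1−p*)·0.0000)/1.11=144.3179; Δ=(176.2122−0.0000)/(176.2122−141.9054)=5.1364; B=V−Δ·S=-656.6466
Node (0,0) S=138.0000: V=(p*·144.3179+(1−p*)·0.0000)/1.11=118.1965; Δ=(144.3179−0.0000)/(155.9400−125.5800)=4.7536; B=V−Δ·S=-537.7941
Check: Δ(0,0)·S0 + B(0,0) = 118.1965 = V0.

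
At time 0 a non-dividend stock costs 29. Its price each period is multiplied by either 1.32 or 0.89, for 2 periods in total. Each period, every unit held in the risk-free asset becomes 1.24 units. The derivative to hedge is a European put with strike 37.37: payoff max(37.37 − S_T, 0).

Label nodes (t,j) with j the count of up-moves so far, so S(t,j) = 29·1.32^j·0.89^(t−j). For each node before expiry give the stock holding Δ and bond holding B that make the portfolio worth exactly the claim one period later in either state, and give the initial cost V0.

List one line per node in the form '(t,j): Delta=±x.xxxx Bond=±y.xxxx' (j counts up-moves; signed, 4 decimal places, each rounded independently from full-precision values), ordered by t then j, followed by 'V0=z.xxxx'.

(0,0): Delta=-0.3073 Bond=9.8856
(1,0): Delta=-1.0000 Bond=30.1371
(1,1): Delta=-0.2005 Bond=8.1715
V0=0.9743

Since d<R<u, set p* = (R−d)/(u−d) = 0.8140; price each node as the discounted p*-expectation of its children.
Terminal values V(2,·): V(2,0)=14.3991, V(2,1)=3.3008, V(2,2)=0.0000
Node (1,0) S=25.8100: V=(p*·3.3008+(1−p*)·14.3991)/1.24=4.3271; Δ=(3.3008−14.3991)/(34.0692−22.9709)=-1.0000; B=V−Δ·S=30.1371
Node (1,1) S=38.2800: V=(p*·0.0000+(1−p*)·3.3008)/1.24=0.4952; Δ=(0.0000−3.3008)/(50.5296−34.0692)=-0.2005; B=V−Δ·S=8.1715
Node (0,0) S=29.0000: V=(p*·0.4952+(1−p*)·4.3271)/1.24=0.9743; Δ=(0.4952−4.3271)/(38.2800−25.8100)=-0.3073; B=V−Δ·S=9.8856
The time-0 hedge costs 0.9743, which is the no-arbitrage price.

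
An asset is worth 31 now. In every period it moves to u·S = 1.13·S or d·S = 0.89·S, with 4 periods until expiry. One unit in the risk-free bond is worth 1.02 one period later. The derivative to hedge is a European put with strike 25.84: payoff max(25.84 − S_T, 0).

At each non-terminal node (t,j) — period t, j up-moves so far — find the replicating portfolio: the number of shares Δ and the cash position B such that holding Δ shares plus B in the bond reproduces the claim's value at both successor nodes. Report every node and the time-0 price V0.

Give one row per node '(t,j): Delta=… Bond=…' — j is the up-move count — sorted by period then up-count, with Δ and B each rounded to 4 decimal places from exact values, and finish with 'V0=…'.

(0,0): Delta=-0.1135 Bond=3.9985
(1,0): Delta=-0.2425 Bond=7.6374
(1,1): Delta=-0.0275 Bond=1.0671
(2,0): Delta=-0.5031 Bond=14.1900
(2,1): Delta=-0.0688 Bond=2.3748
(2,2): Delta=0.0000 Bond=0.0000
(3,0): Delta=-1.0000 Bond=25.3333
(3,1): Delta=-0.1719 Bond=5.2850
(3,2): Delta=0.0000 Bond=0.0000
(3,3): Delta=0.0000 Bond=0.0000
V0=0.4812

No-arbitrage ⇒ martingale measure with p* = (R−d)/(u−d) = 0.5417.
Terminal payoffs: V(4,0)=6.3899, V(4,1)=1.1449, V(4,2)=0.0000, V(4,3)=0.0000, V(4,4)=0.0000
Node (3,0) S=21.8540: V=(p*·1.1449+(1−p*)·6.3899)/1.02=3.4793; Δ=(1.1449−6.3899)/(24.6951−19.4501)=-1.0000; B=V−Δ·S=25.3333
Node (3,1) S=27.7473: V=(p*·0.0000+(1−p*)·1.1449)/1.02=0.5145; Δ=(0.0000−1.1449)/(31.3544−24.6951)=-0.1719; B=V−Δ·S=5.2850
Node (3,2) S=35.2297: V=(p*·0.0000+(1−p*)·0.0000)/1.02=0.0000; Δ=(0.0000−0.0000)/(39.8095−31.3544)=0.0000; B=V−Δ·S=0.0000
Node (3,3) S=44.7298: V=(p*·0.0000+(1−p*)·0.0000)/1.02=0.0000; Δ=(0.0000−0.0000)/(50.5447−39.8095)=0.0000; B=V−Δ·S=0.0000
Node (2,0) S=24.5551: V=(p*·0.5145+(1−p*)·3.4793)/1.02=1.8366; Δ=(0.5145−3.4793)/(27.7473−21.8540)=-0.5031; B=V−Δ·S=14.1900
Node (2,1) S=31.1767: V=(p*·0.0000+(1−p*)·0.5145)/1.02=0.2312; Δ=(0.0000−0.5145)/(35.2297−27.7473)=-0.0688; B=V−Δ·S=2.3748
Node (2,2) S=39.5839: V=(p*·0.0000+(1−p*)·0.0000)/1.02=0.0000; Δ=(0.0000−0.0000)/(44.7298−35.2297)=0.0000; B=V−Δ·S=0.0000
Node (1,0) S=27.5900: V=(p*·0.2312+(1−p*)·1.8366)/1.02=0.9480; Δ=(0.2312−1.8366)/(31.1767−24.5551)=-0.2425; B=V−Δ·S=7.6374
Node (1,1) S=35.0300: V=(p*·0.0000+(1−p*)·0.2312)/1.02=0.1039; Δ=(0.0000−0.2312)/(39.5839−31.1767)=-0.0275; B=V−Δ·S=1.0671
Node (0,0) S=31.0000: V=(p*·0.1039+(1−p*)·0.9480)/1.02=0.4812; Δ=(0.1039−0.9480)/(35.0300−27.5900)=-0.1135; B=V−Δ·S=3.9985
The time-0 hedge costs 0.4812, which is the no-arbitrage price.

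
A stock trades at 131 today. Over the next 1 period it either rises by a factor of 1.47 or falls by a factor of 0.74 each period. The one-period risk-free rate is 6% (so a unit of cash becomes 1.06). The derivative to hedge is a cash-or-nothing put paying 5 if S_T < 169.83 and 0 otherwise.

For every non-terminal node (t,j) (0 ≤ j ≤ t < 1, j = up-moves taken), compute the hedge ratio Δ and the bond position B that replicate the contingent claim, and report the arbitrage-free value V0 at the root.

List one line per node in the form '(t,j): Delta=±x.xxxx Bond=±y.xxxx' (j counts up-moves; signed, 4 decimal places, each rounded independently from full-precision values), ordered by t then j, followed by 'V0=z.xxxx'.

(0,0): Delta=-0.0523 Bond=9.4986
V0=2.6493

The replicating-portfolio and risk-neutral prices coincide; use p* = (1.06−0.74)/(1.47−0.74) = 0.4384 for the latter.
At expiry t=1: V(1,0)=5.0000, V(1,1)=0.0000
(0,0): S=131.0000. Δ = (V_up−V_dn)/(S_up−S_dn) = (0.0000−5.0000)/(192.5700−96.9400) = -0.0523. V = [p*·0.0000 + (1−p*)·5.0000]/1.06 = 2.6493. B = V − Δ·S = 9.4986.
The time-0 hedge costs 2.6493, which is the no-arbitrage price.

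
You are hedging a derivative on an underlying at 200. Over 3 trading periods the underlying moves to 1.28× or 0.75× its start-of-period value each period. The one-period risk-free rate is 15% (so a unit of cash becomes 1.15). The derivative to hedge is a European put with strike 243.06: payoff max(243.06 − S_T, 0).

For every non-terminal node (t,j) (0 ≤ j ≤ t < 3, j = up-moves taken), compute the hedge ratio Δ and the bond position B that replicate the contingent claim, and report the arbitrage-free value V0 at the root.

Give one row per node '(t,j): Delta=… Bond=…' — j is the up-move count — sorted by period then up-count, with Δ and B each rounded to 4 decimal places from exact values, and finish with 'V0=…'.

(0,0): Delta=-0.2872 Bond=67.8550
(1,0): Delta=-0.9777 Bond=181.6079
(1,1): Delta=-0.1557 Bond=44.3715
(2,0): Delta=-1.0000 Bond=211.3565
(2,1): Delta=-0.9735 Bond=208.0341
(2,2): Delta=0.0000 Bond=0.0000
V0=10.4122

Under the risk-neutral measure, an up-move has probability p* = (R−d)/(u−d) = 0.7547 and values discount at R = 1.15.
Payoff layer (t=3): V(3,0)=158.6850, V(3,1)=99.0600, V(3,2)=0.0000, V(3,3)=0.0000
(2,0): S=112.5000. Δ = (V_up−V_dn)/(S_up−S_dn) = (99.0600−158.6850)/(144.0000−84.3750) = -1.0000. V = [p*·99.0600 + (1−p*)·158.6850]/1.15 = 98.8565. B = V − Δ·S = 211.3565.
(2,1): S=192.0000. Δ = (V_up−V_dn)/(S_up−S_dn) = (0.0000−99.0600)/(245.7600−144.0000) = -0.9735. V = [p*·0.0000 + (1−p*)·99.0600]/1.15 = 21.1285. B = V − Δ·S = 208.0341.
(2,2): S=327.6800. Δ = (V_up−V_dn)/(S_up−S_dn) = (0.0000−0.0000)/(419.4304−245.7600) = 0.0000. V = [p*·0.0000 + (1−p*)·0.0000]/1.15 = 0.0000. B = V − Δ·S = 0.0000.
(1,0): S=150.0000. Δ = (V_up−V_dn)/(S_up−S_dn) = (21.1285−98.8565)/(192.0000−112.5000) = -0.9777. V = [p*·21.1285 + (1−p*)·98.8565]/1.15 = 34.9512. B = V − Δ·S = 181.6079.
(1,1): S=256.0000. Δ = (V_up−V_dn)/(S_up−S_dn) = (0.0000−21.1285)/(327.6800−192.0000) = -0.1557. V = [p*·0.0000 + (1−p*)·21.1285]/1.15 = 4.5065. B = V − Δ·S = 44.3715.
(0,0): S=200.0000. Δ = (V_up−V_dn)/(S_up−S_dn) = (4.5065−34.9512)/(256.0000−150.0000) = -0.2872. V = [p*·4.5065 + (1−p*)·34.9512]/1.15 = 10.4122. B = V − Δ·S = 67.8550.
The time-0 hedge costs 10.4122, which is the no-arbitrage price.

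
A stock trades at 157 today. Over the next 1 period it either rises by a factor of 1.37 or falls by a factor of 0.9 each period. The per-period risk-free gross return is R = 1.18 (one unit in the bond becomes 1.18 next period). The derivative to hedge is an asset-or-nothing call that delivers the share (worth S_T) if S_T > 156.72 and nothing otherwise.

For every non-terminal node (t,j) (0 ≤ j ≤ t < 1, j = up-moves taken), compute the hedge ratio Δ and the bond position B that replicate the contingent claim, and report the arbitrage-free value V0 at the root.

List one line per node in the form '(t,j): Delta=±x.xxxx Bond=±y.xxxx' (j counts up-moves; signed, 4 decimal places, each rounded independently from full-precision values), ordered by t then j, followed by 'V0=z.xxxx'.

No-arbitrage ⇒ martingale measure with p* = (R−d)/(u−d) = 0.5957.
Payoff layer (t=1): V(1,0)=0.0000, V(1,1)=215.0900
  t=0,j=0: stock 157.0000 → up 215.0900 (V=215.0900), down 141.3000 (V=0.0000). Price 108.5921; hedge Δ=2.9149, bond B=-349.0462.
The time-0 hedge costs 108.5921, which is the no-arbitrage price.

(0,0): Delta=2.9149 Bond=-349.0462
V0=108.5921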